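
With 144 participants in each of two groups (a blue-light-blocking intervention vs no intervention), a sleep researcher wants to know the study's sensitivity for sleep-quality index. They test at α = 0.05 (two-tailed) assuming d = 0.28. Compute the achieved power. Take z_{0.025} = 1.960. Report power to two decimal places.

power ≈ 0.66

For two equal groups, power = Φ(d·√(n/2) − z_{α/2}).
d·√(n/2) = 0.28 × √(144/2) = 0.28 × 8.485 = 2.376.
z_β = 2.376 − 1.960 = 0.416.
Power = Φ(0.416) = 0.661.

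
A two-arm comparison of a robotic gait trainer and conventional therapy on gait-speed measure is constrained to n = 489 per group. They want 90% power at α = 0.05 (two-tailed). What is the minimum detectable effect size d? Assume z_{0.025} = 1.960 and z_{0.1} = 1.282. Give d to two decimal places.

d_min ≈ 0.21

For two independent groups of n = 489 each: d_min = (z_{α/2} + z_β)·√(2/n).
z-sum = 1.960 + 1.282 = 3.242.
d_min = 3.242 × √(2/489) = 3.242 × 0.0640 = 0.207.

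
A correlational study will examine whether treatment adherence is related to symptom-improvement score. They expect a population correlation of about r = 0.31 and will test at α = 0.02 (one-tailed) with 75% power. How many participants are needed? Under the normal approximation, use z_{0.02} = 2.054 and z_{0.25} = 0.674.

Fisher's z: C = ½·ln((1+r)/(1−r)) = ½·ln(1.8986) = 0.3205.
n = ((z_{α} + z_β)/C)² + 3.
(2.054 + 0.674) / 0.3205 = 2.728 / 0.3205 = 8.512.
n = 8.512² + 3 = 72.45 + 3 = 75.4.
Round up.

n = 76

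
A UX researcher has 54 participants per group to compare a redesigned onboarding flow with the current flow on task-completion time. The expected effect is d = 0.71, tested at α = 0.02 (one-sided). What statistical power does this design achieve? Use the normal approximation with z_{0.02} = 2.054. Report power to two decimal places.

power ≈ 0.95

For two equal groups, power = Φ(d·√(n/2) − z_{α}).
d·√(n/2) = 0.71 × √(54/2) = 0.71 × 5.196 = 3.689.
z_β = 3.689 − 2.054 = 1.635.
Power = Φ(1.635) = 0.949.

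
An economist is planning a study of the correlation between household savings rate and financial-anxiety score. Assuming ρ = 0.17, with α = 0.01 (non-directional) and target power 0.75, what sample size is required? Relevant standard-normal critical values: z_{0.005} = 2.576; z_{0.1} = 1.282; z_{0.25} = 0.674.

n = 362

Fisher's z: C = ½·ln((1+r)/(1−r)) = ½·ln(1.4096) = 0.1717.
n = ((z_{α/2} + z_β)/C)² + 3.
(2.576 + 0.674) / 0.1717 = 3.250 / 0.1717 = 18.928.
n = 18.928² + 3 = 358.28 + 3 = 361.3.
Round up.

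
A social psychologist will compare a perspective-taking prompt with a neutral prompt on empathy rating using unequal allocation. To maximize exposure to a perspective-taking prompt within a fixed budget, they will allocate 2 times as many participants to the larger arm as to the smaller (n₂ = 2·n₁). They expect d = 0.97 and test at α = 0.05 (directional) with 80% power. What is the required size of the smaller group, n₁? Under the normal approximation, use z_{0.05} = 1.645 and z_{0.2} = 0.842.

With allocation ratio k = n₂/n₁ = 2, Var(x̄₁−x̄₂) = σ²(1/n₁ + 1/(k·n₁)) = σ²·(k+1)/(k·n₁).
So n₁ = (1 + 1/k)·((z_{α} + z_β)/d)² = 1.500 × (2.487/0.97)².
n₁ = 1.500 × 6.57 = 9.9.
Round up: n₁ = 10, giving n₂ = 2 × 10 = 20.

n₁ = 10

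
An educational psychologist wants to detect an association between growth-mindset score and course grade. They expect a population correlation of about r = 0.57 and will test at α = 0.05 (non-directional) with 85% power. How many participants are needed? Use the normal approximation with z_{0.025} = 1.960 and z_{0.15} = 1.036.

n = 25

Fisher's z: C = ½·ln((1+r)/(1−r)) = ½·ln(3.6512) = 0.6475.
n = ((z_{α/2} + z_β)/C)² + 3.
(1.960 + 1.036) / 0.6475 = 2.996 / 0.6475 = 4.627.
n = 4.627² + 3 = 21.41 + 3 = 24.4.
Round up.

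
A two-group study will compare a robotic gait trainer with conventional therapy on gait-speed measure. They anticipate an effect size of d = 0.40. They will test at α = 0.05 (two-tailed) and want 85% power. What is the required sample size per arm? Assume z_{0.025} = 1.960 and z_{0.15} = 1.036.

n = 113 per group

For two independent groups with equal n: n = 2·((z_{α/2} + z_β) / d)².
z_{α/2} + z_β = 1.960 + 1.036 = 2.996.
n = 2 × (2.996 / 0.40)² = 2 × 7.490² = 2 × 56.10 = 112.2.
Round up to the next whole participant.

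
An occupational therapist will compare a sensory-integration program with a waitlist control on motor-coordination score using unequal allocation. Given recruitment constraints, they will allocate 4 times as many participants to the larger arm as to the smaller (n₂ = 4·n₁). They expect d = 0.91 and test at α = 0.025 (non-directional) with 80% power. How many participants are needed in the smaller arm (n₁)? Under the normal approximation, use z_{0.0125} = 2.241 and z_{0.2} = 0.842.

n₁ = 15

With allocation ratio k = n₂/n₁ = 4, Var(x̄₁−x̄₂) = σ²(1/n₁ + 1/(k·n₁)) = σ²·(k+1)/(k·n₁).
So n₁ = (1 + 1/k)·((z_{α/2} + z_β)/d)² = 1.250 × (3.083/0.91)².
n₁ = 1.250 × 11.48 = 14.3.
Round up: n₁ = 15, giving n₂ = 4 × 15 = 60.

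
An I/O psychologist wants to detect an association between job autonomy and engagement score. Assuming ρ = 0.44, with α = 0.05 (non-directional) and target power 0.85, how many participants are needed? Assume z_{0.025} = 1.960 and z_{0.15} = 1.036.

n = 44

Fisher's z: C = ½·ln((1+r)/(1−r)) = ½·ln(2.5714) = 0.4722.
n = ((z_{α/2} + z_β)/C)² + 3.
(1.960 + 1.036) / 0.4722 = 2.996 / 0.4722 = 6.345.
n = 6.345² + 3 = 40.26 + 3 = 43.3.
Round up.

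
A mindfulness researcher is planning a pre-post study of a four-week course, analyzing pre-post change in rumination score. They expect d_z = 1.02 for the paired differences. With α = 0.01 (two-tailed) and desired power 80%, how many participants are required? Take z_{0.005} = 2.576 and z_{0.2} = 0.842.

n = 12 pairs

For a paired (one-sample on differences) test: n = ((z_{α/2} + z_β) / d)².
z_{α/2} + z_β = 2.576 + 0.842 = 3.418.
n = (3.418 / 1.02)² = 3.351² = 11.23.
Round up.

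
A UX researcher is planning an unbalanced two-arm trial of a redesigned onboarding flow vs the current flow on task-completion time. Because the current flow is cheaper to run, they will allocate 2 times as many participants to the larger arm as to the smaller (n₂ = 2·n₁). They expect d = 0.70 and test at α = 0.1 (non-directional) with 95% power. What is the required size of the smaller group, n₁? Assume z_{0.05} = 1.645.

With allocation ratio k = n₂/n₁ = 2, Var(x̄₁−x̄₂) = σ²(1/n₁ + 1/(k·n₁)) = σ²·(k+1)/(k·n₁).
So n₁ = (1 + 1/k)·((z_{α/2} + z_β)/d)² = 1.500 × (3.290/0.70)².
n₁ = 1.500 × 22.09 = 33.1.
Round up: n₁ = 34, giving n₂ = 2 × 34 = 68.

n₁ = 34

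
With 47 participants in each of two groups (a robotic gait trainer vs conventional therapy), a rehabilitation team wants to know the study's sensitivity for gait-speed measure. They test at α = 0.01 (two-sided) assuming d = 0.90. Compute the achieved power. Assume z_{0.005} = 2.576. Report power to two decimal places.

power ≈ 0.96

For two equal groups, power = Φ(d·√(n/2) − z_{α/2}).
d·√(n/2) = 0.90 × √(47/2) = 0.90 × 4.848 = 4.363.
z_β = 4.363 − 2.576 = 1.787.
Power = Φ(1.787) = 0.963.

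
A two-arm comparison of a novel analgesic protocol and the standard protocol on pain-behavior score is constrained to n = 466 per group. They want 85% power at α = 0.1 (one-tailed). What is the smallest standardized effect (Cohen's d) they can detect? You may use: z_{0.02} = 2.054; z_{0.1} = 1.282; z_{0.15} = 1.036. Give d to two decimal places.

d_min ≈ 0.15

For two independent groups of n = 466 each: d_min = (z_{α} + z_β)·√(2/n).
z-sum = 1.282 + 1.036 = 2.318.
d_min = 2.318 × √(2/466) = 2.318 × 0.0655 = 0.152.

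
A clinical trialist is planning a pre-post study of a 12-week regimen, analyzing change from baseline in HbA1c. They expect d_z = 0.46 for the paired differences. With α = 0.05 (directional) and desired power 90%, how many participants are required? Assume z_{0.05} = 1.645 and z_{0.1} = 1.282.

For a paired (one-sample on differences) test: n = ((z_{α} + z_β) / d)².
z_{α} + z_β = 1.645 + 1.282 = 2.927.
n = (2.927 / 0.46)² = 6.363² = 40.49.
Round up.

n = 41 pairs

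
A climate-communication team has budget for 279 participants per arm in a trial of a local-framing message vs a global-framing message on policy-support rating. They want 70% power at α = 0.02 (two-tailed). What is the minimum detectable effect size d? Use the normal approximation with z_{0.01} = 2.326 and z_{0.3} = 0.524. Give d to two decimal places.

For two independent groups of n = 279 each: d_min = (z_{α/2} + z_β)·√(2/n).
z-sum = 2.326 + 0.524 = 2.850.
d_min = 2.850 × √(2/279) = 2.850 × 0.0847 = 0.241.

d_min ≈ 0.24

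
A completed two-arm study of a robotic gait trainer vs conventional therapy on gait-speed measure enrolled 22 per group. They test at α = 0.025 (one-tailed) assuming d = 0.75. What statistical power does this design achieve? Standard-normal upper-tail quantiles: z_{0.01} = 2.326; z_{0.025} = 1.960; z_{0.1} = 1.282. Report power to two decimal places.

For two equal groups, power = Φ(d·√(n/2) − z_{α}).
d·√(n/2) = 0.75 × √(22/2) = 0.75 × 3.317 = 2.487.
z_β = 2.487 − 1.960 = 0.527.
Power = Φ(0.527) = 0.701.

power ≈ 0.70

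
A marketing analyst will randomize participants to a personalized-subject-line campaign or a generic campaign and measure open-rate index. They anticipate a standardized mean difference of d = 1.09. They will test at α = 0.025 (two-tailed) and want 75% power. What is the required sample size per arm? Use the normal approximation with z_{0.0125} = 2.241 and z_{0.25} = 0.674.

For two independent groups with equal n: n = 2·((z_{α/2} + z_β) / d)².
z_{α/2} + z_β = 2.241 + 0.674 = 2.915.
n = 2 × (2.915 / 1.09)² = 2 × 2.674² = 2 × 7.15 = 14.3.
Round up to the next whole participant.

n = 15 per group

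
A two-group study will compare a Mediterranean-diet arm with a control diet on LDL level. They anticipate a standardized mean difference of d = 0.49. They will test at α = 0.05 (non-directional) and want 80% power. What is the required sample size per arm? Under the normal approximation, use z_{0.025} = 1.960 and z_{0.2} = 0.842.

n = 66 per group

For two independent groups with equal n: n = 2·((z_{α/2} + z_β) / d)².
z_{α/2} + z_β = 1.960 + 0.842 = 2.802.
n = 2 × (2.802 / 0.49)² = 2 × 5.718² = 2 × 32.70 = 65.4.
Round up to the next whole participant.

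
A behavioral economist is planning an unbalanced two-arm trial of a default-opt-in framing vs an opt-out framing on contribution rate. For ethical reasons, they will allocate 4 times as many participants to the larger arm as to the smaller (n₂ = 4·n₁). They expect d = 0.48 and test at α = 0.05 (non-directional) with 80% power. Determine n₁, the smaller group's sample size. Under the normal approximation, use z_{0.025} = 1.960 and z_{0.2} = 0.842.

With allocation ratio k = n₂/n₁ = 4, Var(x̄₁−x̄₂) = σ²(1/n₁ + 1/(k·n₁)) = σ²·(k+1)/(k·n₁).
So n₁ = (1 + 1/k)·((z_{α/2} + z_β)/d)² = 1.250 × (2.802/0.48)².
n₁ = 1.250 × 34.08 = 42.6.
Round up: n₁ = 43, giving n₂ = 4 × 43 = 172.

n₁ = 43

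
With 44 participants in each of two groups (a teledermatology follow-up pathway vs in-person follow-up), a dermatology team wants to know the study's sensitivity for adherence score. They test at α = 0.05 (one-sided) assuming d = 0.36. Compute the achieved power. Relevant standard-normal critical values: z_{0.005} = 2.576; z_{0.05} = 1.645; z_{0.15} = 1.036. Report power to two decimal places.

For two equal groups, power = Φ(d·√(n/2) − z_{α}).
d·√(n/2) = 0.36 × √(44/2) = 0.36 × 4.690 = 1.689.
z_β = 1.689 − 1.645 = 0.044.
Power = Φ(0.044) = 0.517.

power ≈ 0.52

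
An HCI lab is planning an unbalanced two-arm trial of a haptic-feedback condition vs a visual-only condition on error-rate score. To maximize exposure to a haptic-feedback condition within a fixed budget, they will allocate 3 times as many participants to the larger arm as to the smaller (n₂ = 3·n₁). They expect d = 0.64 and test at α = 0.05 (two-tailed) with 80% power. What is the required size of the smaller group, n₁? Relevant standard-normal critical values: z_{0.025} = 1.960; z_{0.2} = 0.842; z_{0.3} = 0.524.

With allocation ratio k = n₂/n₁ = 3, Var(x̄₁−x̄₂) = σ²(1/n₁ + 1/(k·n₁)) = σ²·(k+1)/(k·n₁).
So n₁ = (1 + 1/k)·((z_{α/2} + z_β)/d)² = 1.333 × (2.802/0.64)².
n₁ = 1.333 × 19.17 = 25.6.
Round up: n₁ = 26, giving n₂ = 3 × 26 = 78.

n₁ = 26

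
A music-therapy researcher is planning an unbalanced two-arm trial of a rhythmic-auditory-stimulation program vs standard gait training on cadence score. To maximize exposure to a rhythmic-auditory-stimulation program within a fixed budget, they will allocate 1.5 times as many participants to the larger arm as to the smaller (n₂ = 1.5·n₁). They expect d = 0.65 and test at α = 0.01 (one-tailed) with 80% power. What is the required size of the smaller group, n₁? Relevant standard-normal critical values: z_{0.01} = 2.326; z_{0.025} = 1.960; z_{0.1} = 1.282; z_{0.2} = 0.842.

n₁ = 40

With allocation ratio k = n₂/n₁ = 1.5, Var(x̄₁−x̄₂) = σ²(1/n₁ + 1/(k·n₁)) = σ²·(k+1)/(k·n₁).
So n₁ = (1 + 1/k)·((z_{α} + z_β)/d)² = 1.667 × (3.168/0.65)².
n₁ = 1.667 × 23.75 = 39.6.
Round up: n₁ = 40, giving n₂ = 1.5 × 40 = 60.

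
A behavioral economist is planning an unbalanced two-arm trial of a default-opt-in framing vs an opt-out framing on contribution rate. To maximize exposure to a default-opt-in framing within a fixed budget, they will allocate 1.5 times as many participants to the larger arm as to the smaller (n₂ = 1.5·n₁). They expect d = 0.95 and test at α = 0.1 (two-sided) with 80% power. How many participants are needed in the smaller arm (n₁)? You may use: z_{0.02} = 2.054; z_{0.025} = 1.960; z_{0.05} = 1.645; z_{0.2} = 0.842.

With allocation ratio k = n₂/n₁ = 1.5, Var(x̄₁−x̄₂) = σ²(1/n₁ + 1/(k·n₁)) = σ²·(k+1)/(k·n₁).
So n₁ = (1 + 1/k)·((z_{α/2} + z_β)/d)² = 1.667 × (2.487/0.95)².
n₁ = 1.667 × 6.85 = 11.4.
Round up: n₁ = 12, giving n₂ = 1.5 × 12 = 18.

n₁ = 12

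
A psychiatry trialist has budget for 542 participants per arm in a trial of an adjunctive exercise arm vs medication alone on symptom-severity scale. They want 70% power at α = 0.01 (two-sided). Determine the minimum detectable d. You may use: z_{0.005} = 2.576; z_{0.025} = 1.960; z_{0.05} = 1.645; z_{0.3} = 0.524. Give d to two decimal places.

For two independent groups of n = 542 each: d_min = (z_{α/2} + z_β)·√(2/n).
z-sum = 2.576 + 0.524 = 3.100.
d_min = 3.100 × √(2/542) = 3.100 × 0.0607 = 0.188.

d_min ≈ 0.19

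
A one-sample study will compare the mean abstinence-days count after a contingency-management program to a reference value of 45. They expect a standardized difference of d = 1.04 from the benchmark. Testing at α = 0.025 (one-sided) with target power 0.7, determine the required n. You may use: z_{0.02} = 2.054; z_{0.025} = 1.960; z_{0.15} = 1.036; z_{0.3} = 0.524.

For a one-sample test: n = ((z_{α} + z_β) / d)².
z_{α} + z_β = 1.960 + 0.524 = 2.484.
n = (2.484 / 1.04)² = 2.388² = 5.70.
Round up.

n = 6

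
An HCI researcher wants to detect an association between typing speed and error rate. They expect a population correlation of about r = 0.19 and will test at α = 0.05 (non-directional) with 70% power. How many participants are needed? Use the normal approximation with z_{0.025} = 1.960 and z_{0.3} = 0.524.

n = 170

Fisher's z: C = ½·ln((1+r)/(1−r)) = ½·ln(1.4691) = 0.1923.
n = ((z_{α/2} + z_β)/C)² + 3.
(1.960 + 0.524) / 0.1923 = 2.484 / 0.1923 = 12.917.
n = 12.917² + 3 = 166.86 + 3 = 169.9.
Round up.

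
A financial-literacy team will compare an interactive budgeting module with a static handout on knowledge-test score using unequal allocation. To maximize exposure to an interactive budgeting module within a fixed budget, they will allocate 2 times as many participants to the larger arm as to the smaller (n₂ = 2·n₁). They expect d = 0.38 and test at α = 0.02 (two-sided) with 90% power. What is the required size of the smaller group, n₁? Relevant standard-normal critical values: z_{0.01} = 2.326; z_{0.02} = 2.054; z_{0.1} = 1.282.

n₁ = 136

With allocation ratio k = n₂/n₁ = 2, Var(x̄₁−x̄₂) = σ²(1/n₁ + 1/(k·n₁)) = σ²·(k+1)/(k·n₁).
So n₁ = (1 + 1/k)·((z_{α/2} + z_β)/d)² = 1.500 × (3.608/0.38)².
n₁ = 1.500 × 90.15 = 135.2.
Round up: n₁ = 136, giving n₂ = 2 × 136 = 272.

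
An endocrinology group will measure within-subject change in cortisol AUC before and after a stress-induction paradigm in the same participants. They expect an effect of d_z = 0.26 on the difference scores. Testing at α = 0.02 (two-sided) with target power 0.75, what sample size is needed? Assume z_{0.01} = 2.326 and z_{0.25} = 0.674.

For a paired (one-sample on differences) test: n = ((z_{α/2} + z_β) / d)².
z_{α/2} + z_β = 2.326 + 0.674 = 3.000.
n = (3.000 / 0.26)² = 11.538² = 133.14.
Round up.

n = 134 pairs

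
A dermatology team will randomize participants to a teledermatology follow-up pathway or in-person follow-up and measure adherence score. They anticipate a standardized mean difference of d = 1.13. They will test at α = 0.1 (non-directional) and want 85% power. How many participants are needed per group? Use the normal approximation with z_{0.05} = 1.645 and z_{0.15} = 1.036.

For two independent groups with equal n: n = 2·((z_{α/2} + z_β) / d)².
z_{α/2} + z_β = 1.645 + 1.036 = 2.681.
n = 2 × (2.681 / 1.13)² = 2 × 2.373² = 2 × 5.63 = 11.3.
Round up to the next whole participant.

n = 12 per group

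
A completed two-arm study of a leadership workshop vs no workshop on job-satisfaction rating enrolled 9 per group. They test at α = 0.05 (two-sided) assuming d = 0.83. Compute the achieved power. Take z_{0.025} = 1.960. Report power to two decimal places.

For two equal groups, power = Φ(d·√(n/2) − z_{α/2}).
d·√(n/2) = 0.83 × √(9/2) = 0.83 × 2.121 = 1.761.
z_β = 1.761 − 1.960 = -0.199.
Power = Φ(-0.199) = 0.421.

power ≈ 0.42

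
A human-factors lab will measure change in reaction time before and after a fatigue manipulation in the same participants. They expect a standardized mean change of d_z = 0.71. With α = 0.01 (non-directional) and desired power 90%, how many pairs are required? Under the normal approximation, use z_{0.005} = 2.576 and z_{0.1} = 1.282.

For a paired (one-sample on differences) test: n = ((z_{α/2} + z_β) / d)².
z_{α/2} + z_β = 2.576 + 1.282 = 3.858.
n = (3.858 / 0.71)² = 5.434² = 29.53.
Round up.

n = 30 pairs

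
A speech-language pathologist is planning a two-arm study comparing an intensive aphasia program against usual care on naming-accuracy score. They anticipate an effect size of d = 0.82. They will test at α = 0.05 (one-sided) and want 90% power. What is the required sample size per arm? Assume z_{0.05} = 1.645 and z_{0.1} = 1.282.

For two independent groups with equal n: n = 2·((z_{α} + z_β) / d)².
z_{α} + z_β = 1.645 + 1.282 = 2.927.
n = 2 × (2.927 / 0.82)² = 2 × 3.570² = 2 × 12.74 = 25.5.
Round up to the next whole participant.

n = 26 per group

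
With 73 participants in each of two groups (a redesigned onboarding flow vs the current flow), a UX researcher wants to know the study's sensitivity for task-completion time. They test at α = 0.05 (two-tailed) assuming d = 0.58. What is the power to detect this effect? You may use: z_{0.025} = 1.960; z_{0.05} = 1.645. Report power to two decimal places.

For two equal groups, power = Φ(d·√(n/2) − z_{α/2}).
d·√(n/2) = 0.58 × √(73/2) = 0.58 × 6.042 = 3.504.
z_β = 3.504 − 1.960 = 1.544.
Power = Φ(1.544) = 0.939.

power ≈ 0.94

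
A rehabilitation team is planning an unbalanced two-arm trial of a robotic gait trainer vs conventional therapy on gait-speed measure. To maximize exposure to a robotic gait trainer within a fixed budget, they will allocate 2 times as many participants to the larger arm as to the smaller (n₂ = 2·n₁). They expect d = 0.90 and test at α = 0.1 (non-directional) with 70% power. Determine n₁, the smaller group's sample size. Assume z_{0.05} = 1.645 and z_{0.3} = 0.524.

With allocation ratio k = n₂/n₁ = 2, Var(x̄₁−x̄₂) = σ²(1/n₁ + 1/(k·n₁)) = σ²·(k+1)/(k·n₁).
So n₁ = (1 + 1/k)·((z_{α/2} + z_β)/d)² = 1.500 × (2.169/0.90)².
n₁ = 1.500 × 5.81 = 8.7.
Round up: n₁ = 9, giving n₂ = 2 × 9 = 18.

n₁ = 9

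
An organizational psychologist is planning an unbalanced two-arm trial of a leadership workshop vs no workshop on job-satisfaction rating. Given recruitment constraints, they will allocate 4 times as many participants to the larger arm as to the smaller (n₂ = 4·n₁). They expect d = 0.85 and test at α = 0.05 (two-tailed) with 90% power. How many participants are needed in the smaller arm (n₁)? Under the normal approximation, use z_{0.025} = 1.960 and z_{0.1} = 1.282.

With allocation ratio k = n₂/n₁ = 4, Var(x̄₁−x̄₂) = σ²(1/n₁ + 1/(k·n₁)) = σ²·(k+1)/(k·n₁).
So n₁ = (1 + 1/k)·((z_{α/2} + z_β)/d)² = 1.250 × (3.242/0.85)².
n₁ = 1.250 × 14.55 = 18.2.
Round up: n₁ = 19, giving n₂ = 4 × 19 = 76.

n₁ = 19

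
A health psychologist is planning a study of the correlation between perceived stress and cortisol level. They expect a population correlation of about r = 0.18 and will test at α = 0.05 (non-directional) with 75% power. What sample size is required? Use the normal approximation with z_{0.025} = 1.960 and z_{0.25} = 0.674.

n = 213

Fisher's z: C = ½·ln((1+r)/(1−r)) = ½·ln(1.4390) = 0.1820.
n = ((z_{α/2} + z_β)/C)² + 3.
(1.960 + 0.674) / 0.1820 = 2.634 / 0.1820 = 14.473.
n = 14.473² + 3 = 209.45 + 3 = 212.5.
Round up.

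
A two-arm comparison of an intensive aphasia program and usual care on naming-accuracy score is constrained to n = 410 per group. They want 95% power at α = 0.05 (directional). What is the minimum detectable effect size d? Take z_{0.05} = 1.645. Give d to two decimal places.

d_min ≈ 0.23

For two independent groups of n = 410 each: d_min = (z_{α} + z_β)·√(2/n).
z-sum = 1.645 + 1.645 = 3.290.
d_min = 3.290 × √(2/410) = 3.290 × 0.0698 = 0.230.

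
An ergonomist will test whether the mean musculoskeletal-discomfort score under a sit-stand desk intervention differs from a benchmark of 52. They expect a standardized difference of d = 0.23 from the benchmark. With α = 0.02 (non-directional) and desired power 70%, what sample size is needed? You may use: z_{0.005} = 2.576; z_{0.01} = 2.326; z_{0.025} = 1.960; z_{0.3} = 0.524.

For a one-sample test: n = ((z_{α/2} + z_β) / d)².
z_{α/2} + z_β = 2.326 + 0.524 = 2.850.
n = (2.850 / 0.23)² = 12.391² = 153.54.
Round up.

n = 154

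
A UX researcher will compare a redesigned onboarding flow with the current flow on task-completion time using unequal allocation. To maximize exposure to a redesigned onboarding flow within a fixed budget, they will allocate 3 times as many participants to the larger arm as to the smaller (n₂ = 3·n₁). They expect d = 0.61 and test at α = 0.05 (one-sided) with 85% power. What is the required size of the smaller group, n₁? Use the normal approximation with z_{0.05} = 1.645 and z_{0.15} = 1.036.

With allocation ratio k = n₂/n₁ = 3, Var(x̄₁−x̄₂) = σ²(1/n₁ + 1/(k·n₁)) = σ²·(k+1)/(k·n₁).
So n₁ = (1 + 1/k)·((z_{α} + z_β)/d)² = 1.333 × (2.681/0.61)².
n₁ = 1.333 × 19.32 = 25.8.
Round up: n₁ = 26, giving n₂ = 3 × 26 = 78.

n₁ = 26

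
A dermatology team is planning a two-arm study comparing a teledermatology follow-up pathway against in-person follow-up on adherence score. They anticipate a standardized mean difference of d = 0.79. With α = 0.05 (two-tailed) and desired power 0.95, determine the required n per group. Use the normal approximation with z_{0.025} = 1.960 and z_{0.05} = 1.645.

n = 42 per group

For two independent groups with equal n: n = 2·((z_{α/2} + z_β) / d)².
z_{α/2} + z_β = 1.960 + 1.645 = 3.605.
n = 2 × (3.605 / 0.79)² = 2 × 4.563² = 2 × 20.82 = 41.6.
Round up to the next whole participant.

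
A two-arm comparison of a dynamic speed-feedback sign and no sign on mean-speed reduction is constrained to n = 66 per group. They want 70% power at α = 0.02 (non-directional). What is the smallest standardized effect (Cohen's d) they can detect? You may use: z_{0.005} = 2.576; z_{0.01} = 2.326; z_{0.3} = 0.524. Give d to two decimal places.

d_min ≈ 0.50

For two independent groups of n = 66 each: d_min = (z_{α/2} + z_β)·√(2/n).
z-sum = 2.326 + 0.524 = 2.850.
d_min = 2.850 × √(2/66) = 2.850 × 0.1741 = 0.496.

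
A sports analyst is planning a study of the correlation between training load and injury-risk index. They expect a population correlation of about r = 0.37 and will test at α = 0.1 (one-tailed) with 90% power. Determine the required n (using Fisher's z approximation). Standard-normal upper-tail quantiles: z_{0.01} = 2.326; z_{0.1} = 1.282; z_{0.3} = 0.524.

n = 47

Fisher's z: C = ½·ln((1+r)/(1−r)) = ½·ln(2.1746) = 0.3884.
n = ((z_{α} + z_β)/C)² + 3.
(1.282 + 1.282) / 0.3884 = 2.564 / 0.3884 = 6.601.
n = 6.601² + 3 = 43.58 + 3 = 46.6.
Round up.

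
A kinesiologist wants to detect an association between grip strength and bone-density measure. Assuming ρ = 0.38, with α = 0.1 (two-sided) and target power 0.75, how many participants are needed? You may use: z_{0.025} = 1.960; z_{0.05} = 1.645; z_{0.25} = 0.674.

Fisher's z: C = ½·ln((1+r)/(1−r)) = ½·ln(2.2258) = 0.4001.
n = ((z_{α/2} + z_β)/C)² + 3.
(1.645 + 0.674) / 0.4001 = 2.319 / 0.4001 = 5.796.
n = 5.796² + 3 = 33.59 + 3 = 36.6.
Round up.

n = 37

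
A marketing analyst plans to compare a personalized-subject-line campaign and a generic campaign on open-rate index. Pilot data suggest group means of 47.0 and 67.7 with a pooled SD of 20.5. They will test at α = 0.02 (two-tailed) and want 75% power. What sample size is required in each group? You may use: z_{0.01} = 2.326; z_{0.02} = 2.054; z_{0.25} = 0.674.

Cohen's d = |M₁ − M₂| / SD_pooled = |47.0 − 67.7| / 20.5 = 20.7 / 20.5 = 1.010.
For two independent groups with equal n: n = 2·((z_{α/2} + z_β) / d)².
z_{α/2} + z_β = 2.326 + 0.674 = 3.000.
n = 2 × (3.000 / 1.010)² = 2 × 2.970² = 2 × 8.82 = 17.6.
Round up to the next whole participant.

n = 18 per group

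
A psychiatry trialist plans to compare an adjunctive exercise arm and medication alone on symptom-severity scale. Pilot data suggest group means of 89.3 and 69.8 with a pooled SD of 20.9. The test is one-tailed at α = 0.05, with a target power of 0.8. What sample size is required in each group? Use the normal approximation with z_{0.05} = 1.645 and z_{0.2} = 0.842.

Cohen's d = |M₁ − M₂| / SD_pooled = |89.3 − 69.8| / 20.9 = 19.5 / 20.9 = 0.933.
For two independent groups with equal n: n = 2·((z_{α} + z_β) / d)².
z_{α} + z_β = 1.645 + 0.842 = 2.487.
n = 2 × (2.487 / 0.933)² = 2 × 2.666² = 2 × 7.11 = 14.2.
Round up to the next whole participant.

n = 15 per group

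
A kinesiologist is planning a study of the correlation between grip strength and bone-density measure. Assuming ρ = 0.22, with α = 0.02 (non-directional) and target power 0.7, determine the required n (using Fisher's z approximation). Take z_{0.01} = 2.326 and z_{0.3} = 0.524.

Fisher's z: C = ½·ln((1+r)/(1−r)) = ½·ln(1.5641) = 0.2237.
n = ((z_{α/2} + z_β)/C)² + 3.
(2.326 + 0.524) / 0.2237 = 2.850 / 0.2237 = 12.740.
n = 12.740² + 3 = 162.31 + 3 = 165.3.
Round up.

n = 166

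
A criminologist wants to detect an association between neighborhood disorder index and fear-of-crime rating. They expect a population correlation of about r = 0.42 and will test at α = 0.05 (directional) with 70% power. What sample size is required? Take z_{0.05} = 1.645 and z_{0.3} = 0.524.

n = 27

Fisher's z: C = ½·ln((1+r)/(1−r)) = ½·ln(2.4483) = 0.4477.
n = ((z_{α} + z_β)/C)² + 3.
(1.645 + 0.524) / 0.4477 = 2.169 / 0.4477 = 4.845.
n = 4.845² + 3 = 23.47 + 3 = 26.5.
Round up.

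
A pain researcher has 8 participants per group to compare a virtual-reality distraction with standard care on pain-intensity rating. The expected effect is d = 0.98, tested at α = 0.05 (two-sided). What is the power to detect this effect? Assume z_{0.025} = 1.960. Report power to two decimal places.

power ≈ 0.50

For two equal groups, power = Φ(d·√(n/2) − z_{α/2}).
d·√(n/2) = 0.98 × √(8/2) = 0.98 × 2.000 = 1.960.
z_β = 1.960 − 1.960 = 0.000.
Power = Φ(0.000) = 0.500.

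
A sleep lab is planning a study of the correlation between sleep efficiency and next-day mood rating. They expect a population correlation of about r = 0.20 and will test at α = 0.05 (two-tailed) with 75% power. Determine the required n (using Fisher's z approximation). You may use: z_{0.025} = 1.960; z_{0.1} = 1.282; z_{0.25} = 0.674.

n = 172

Fisher's z: C = ½·ln((1+r)/(1−r)) = ½·ln(1.5000) = 0.2027.
n = ((z_{α/2} + z_β)/C)² + 3.
(1.960 + 0.674) / 0.2027 = 2.634 / 0.2027 = 12.995.
n = 12.995² + 3 = 168.86 + 3 = 171.9.
Round up.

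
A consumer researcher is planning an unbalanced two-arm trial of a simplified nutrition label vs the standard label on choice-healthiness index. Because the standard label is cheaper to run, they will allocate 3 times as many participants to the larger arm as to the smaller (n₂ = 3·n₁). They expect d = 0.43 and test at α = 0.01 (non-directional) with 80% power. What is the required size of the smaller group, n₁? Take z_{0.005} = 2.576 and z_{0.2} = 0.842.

n₁ = 85

With allocation ratio k = n₂/n₁ = 3, Var(x̄₁−x̄₂) = σ²(1/n₁ + 1/(k·n₁)) = σ²·(k+1)/(k·n₁).
So n₁ = (1 + 1/k)·((z_{α/2} + z_β)/d)² = 1.333 × (3.418/0.43)².
n₁ = 1.333 × 63.18 = 84.2.
Round up: n₁ = 85, giving n₂ = 3 × 85 = 255.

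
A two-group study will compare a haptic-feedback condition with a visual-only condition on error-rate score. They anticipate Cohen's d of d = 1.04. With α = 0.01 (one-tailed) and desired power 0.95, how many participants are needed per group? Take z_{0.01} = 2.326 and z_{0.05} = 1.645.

n = 30 per group

For two independent groups with equal n: n = 2·((z_{α} + z_β) / d)².
z_{α} + z_β = 2.326 + 1.645 = 3.971.
n = 2 × (3.971 / 1.04)² = 2 × 3.818² = 2 × 14.58 = 29.2.
Round up to the next whole participant.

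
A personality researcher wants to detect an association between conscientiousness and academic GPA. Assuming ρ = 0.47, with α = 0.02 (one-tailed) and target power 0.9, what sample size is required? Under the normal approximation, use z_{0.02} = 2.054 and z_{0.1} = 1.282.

n = 46

Fisher's z: C = ½·ln((1+r)/(1−r)) = ½·ln(2.7736) = 0.5101.
n = ((z_{α} + z_β)/C)² + 3.
(2.054 + 1.282) / 0.5101 = 3.336 / 0.5101 = 6.540.
n = 6.540² + 3 = 42.77 + 3 = 45.8.
Round up.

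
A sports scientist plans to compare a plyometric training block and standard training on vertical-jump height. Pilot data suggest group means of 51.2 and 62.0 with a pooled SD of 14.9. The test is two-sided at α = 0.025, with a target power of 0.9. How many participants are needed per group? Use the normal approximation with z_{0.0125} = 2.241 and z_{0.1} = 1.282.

Cohen's d = |M₁ − M₂| / SD_pooled = |51.2 − 62.0| / 14.9 = 10.8 / 14.9 = 0.725.
For two independent groups with equal n: n = 2·((z_{α/2} + z_β) / d)².
z_{α/2} + z_β = 2.241 + 1.282 = 3.523.
n = 2 × (3.523 / 0.725)² = 2 × 4.859² = 2 × 23.61 = 47.2.
Round up to the next whole participant.

n = 48 per group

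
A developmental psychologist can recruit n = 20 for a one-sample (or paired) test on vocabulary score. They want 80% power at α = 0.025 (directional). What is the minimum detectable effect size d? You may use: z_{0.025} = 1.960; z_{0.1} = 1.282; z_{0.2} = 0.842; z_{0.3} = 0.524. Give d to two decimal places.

d_min ≈ 0.63

For a single sample (or paired design) of n = 20: d_min = (z_{α} + z_β)/√n.
z-sum = 1.960 + 0.842 = 2.802.
d_min = 2.802 / √20 = 2.802 / 4.472 = 0.627.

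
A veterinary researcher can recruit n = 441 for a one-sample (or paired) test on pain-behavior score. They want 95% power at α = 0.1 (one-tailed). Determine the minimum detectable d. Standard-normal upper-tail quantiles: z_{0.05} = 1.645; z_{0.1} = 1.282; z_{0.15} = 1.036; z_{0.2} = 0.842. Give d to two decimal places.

For a single sample (or paired design) of n = 441: d_min = (z_{α} + z_β)/√n.
z-sum = 1.282 + 1.645 = 2.927.
d_min = 2.927 / √441 = 2.927 / 21.000 = 0.139.

d_min ≈ 0.14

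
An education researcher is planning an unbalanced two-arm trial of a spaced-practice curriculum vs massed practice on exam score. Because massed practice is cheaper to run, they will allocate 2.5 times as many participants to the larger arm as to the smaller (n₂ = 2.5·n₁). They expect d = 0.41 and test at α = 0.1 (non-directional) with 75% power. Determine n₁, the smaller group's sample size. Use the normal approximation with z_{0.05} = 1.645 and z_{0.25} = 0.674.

With allocation ratio k = n₂/n₁ = 2.5, Var(x̄₁−x̄₂) = σ²(1/n₁ + 1/(k·n₁)) = σ²·(k+1)/(k·n₁).
So n₁ = (1 + 1/k)·((z_{α/2} + z_β)/d)² = 1.400 × (2.319/0.41)².
n₁ = 1.400 × 31.99 = 44.8.
Round up: n₁ = 45, giving n₂ = ⌈2.5 × 45⌉ = ⌈112.5⌉ = 113.

n₁ = 45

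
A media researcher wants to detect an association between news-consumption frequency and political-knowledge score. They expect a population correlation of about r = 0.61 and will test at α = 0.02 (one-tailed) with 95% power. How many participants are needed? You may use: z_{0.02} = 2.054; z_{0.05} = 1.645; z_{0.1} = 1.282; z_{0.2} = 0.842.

n = 31

Fisher's z: C = ½·ln((1+r)/(1−r)) = ½·ln(4.1282) = 0.7089.
n = ((z_{α} + z_β)/C)² + 3.
(2.054 + 1.645) / 0.7089 = 3.699 / 0.7089 = 5.218.
n = 5.218² + 3 = 27.23 + 3 = 30.2.
Round up.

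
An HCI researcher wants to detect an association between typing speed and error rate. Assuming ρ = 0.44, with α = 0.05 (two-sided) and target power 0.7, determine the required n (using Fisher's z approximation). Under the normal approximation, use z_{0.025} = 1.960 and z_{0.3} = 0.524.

Fisher's z: C = ½·ln((1+r)/(1−r)) = ½·ln(2.5714) = 0.4722.
n = ((z_{α/2} + z_β)/C)² + 3.
(1.960 + 0.524) / 0.4722 = 2.484 / 0.4722 = 5.260.
n = 5.260² + 3 = 27.67 + 3 = 30.7.
Round up.

n = 31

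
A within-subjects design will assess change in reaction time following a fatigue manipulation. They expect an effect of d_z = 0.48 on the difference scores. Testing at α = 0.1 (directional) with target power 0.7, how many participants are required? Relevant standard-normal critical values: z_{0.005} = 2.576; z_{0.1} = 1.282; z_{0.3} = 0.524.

n = 15 pairs

For a paired (one-sample on differences) test: n = ((z_{α} + z_β) / d)².
z_{α} + z_β = 1.282 + 0.524 = 1.806.
n = (1.806 / 0.48)² = 3.763² = 14.16.
Round up.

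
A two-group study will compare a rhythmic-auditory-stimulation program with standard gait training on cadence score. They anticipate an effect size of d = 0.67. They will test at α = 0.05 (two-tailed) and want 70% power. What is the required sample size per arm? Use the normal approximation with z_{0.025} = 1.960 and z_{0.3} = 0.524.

For two independent groups with equal n: n = 2·((z_{α/2} + z_β) / d)².
z_{α/2} + z_β = 1.960 + 0.524 = 2.484.
n = 2 × (2.484 / 0.67)² = 2 × 3.707² = 2 × 13.75 = 27.5.
Round up to the next whole participant.

n = 28 per group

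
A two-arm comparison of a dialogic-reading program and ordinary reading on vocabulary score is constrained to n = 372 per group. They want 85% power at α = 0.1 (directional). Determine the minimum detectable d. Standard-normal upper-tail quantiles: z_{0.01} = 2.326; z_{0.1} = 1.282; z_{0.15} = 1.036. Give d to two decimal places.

d_min ≈ 0.17

For two independent groups of n = 372 each: d_min = (z_{α} + z_β)·√(2/n).
z-sum = 1.282 + 1.036 = 2.318.
d_min = 2.318 × √(2/372) = 2.318 × 0.0733 = 0.170.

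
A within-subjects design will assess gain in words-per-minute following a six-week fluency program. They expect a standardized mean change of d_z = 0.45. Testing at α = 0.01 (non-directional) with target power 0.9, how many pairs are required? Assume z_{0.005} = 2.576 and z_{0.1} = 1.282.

For a paired (one-sample on differences) test: n = ((z_{α/2} + z_β) / d)².
z_{α/2} + z_β = 2.576 + 1.282 = 3.858.
n = (3.858 / 0.45)² = 8.573² = 73.50.
Round up.

n = 74 pairs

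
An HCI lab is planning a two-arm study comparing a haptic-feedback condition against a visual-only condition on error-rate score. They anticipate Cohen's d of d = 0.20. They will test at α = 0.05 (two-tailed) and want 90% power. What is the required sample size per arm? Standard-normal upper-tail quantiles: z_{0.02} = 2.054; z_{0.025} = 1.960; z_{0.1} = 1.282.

For two independent groups with equal n: n = 2·((z_{α/2} + z_β) / d)².
z_{α/2} + z_β = 1.960 + 1.282 = 3.242.
n = 2 × (3.242 / 0.20)² = 2 × 16.210² = 2 × 262.76 = 525.5.
Round up to the next whole participant.

n = 526 per group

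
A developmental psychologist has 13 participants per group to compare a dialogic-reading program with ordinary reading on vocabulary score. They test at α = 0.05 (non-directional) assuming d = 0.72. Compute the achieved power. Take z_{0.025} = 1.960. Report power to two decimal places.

power ≈ 0.45

For two equal groups, power = Φ(d·√(n/2) − z_{α/2}).
d·√(n/2) = 0.72 × √(13/2) = 0.72 × 2.550 = 1.836.
z_β = 1.836 − 1.960 = -0.124.
Power = Φ(-0.124) = 0.451.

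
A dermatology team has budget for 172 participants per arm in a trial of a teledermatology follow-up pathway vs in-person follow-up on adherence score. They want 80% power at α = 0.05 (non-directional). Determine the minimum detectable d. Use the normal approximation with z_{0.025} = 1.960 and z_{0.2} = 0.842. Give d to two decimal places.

For two independent groups of n = 172 each: d_min = (z_{α/2} + z_β)·√(2/n).
z-sum = 1.960 + 0.842 = 2.802.
d_min = 2.802 × √(2/172) = 2.802 × 0.1078 = 0.302.

d_min ≈ 0.30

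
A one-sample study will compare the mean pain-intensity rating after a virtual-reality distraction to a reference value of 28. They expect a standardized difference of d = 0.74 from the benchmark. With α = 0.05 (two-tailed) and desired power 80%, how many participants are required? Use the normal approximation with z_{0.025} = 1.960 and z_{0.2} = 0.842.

For a one-sample test: n = ((z_{α/2} + z_β) / d)².
z_{α/2} + z_β = 1.960 + 0.842 = 2.802.
n = (2.802 / 0.74)² = 3.786² = 14.34.
Round up.

n = 15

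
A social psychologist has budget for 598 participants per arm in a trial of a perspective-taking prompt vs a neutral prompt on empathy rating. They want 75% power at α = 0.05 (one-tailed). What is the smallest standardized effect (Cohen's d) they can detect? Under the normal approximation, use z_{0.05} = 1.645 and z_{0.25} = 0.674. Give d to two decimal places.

d_min ≈ 0.13

For two independent groups of n = 598 each: d_min = (z_{α} + z_β)·√(2/n).
z-sum = 1.645 + 0.674 = 2.319.
d_min = 2.319 × √(2/598) = 2.319 × 0.0578 = 0.134.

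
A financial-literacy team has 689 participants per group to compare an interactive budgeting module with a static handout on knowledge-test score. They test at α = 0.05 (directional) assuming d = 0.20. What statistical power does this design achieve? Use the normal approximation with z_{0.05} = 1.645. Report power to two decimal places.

power ≈ 0.98

For two equal groups, power = Φ(d·√(n/2) − z_{α}).
d·√(n/2) = 0.20 × √(689/2) = 0.20 × 18.561 = 3.712.
z_β = 3.712 − 1.645 = 2.067.
Power = Φ(2.067) = 0.981.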